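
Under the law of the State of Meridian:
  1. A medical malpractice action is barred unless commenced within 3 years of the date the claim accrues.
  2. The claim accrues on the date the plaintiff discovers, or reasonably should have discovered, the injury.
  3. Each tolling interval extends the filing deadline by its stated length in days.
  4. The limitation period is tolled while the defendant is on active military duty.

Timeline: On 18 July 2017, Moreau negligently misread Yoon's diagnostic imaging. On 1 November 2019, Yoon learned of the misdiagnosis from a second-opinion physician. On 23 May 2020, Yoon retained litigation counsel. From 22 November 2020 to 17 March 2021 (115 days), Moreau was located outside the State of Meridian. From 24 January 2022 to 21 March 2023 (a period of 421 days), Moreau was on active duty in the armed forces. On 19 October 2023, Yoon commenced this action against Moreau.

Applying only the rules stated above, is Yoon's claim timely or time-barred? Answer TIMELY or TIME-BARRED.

TIMELY

Accrual is tied to discovery, so the period began on 1 November 2019 rather than on 18 July 2017 when the act occurred.
The untolled deadline — 3 years after 1 November 2019 — is 1 November 2022.
Because the defendant's active military service ran from 24 January 2022 to 21 March 2023, the deadline is extended by 421 days to 27 December 2023.
No stated provision tolls the period for the defendant's absence, so the interval from 22 November 2020 to 17 March 2021 has no effect on the deadline.
None of the other events listed affects the running of the period under the stated rules.
Filing on 19 October 2023 beat the 27 December 2023 deadline — the action is timely.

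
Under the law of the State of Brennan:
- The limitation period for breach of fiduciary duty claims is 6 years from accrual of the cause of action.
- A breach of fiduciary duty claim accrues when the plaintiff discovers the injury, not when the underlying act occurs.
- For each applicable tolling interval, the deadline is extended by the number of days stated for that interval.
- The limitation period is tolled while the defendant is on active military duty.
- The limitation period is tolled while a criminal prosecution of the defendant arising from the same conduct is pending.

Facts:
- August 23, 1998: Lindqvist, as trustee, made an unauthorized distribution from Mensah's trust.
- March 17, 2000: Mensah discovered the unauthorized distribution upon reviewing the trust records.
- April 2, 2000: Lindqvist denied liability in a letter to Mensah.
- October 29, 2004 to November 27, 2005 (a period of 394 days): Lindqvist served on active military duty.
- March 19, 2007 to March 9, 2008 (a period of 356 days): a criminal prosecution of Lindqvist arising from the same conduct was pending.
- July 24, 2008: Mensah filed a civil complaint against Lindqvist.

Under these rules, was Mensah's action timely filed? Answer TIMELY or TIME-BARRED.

TIME-BARRED

The claim did not accrue until Mensah discovered the injury on March 17, 2000; the August 23, 1998 act date does not start the clock under the stated rule.
Adding the 6 years base period to March 17, 2000 gives a deadline of March 17, 2006, before any tolling.
Because the defendant's active military service ran from October 29, 2004 to November 27, 2005, the deadline is extended by 394 days to April 15, 2007.
The pending criminal prosecution from March 19, 2007 to March 9, 2008 tolled the period for 356 days, extending the deadline to April 5, 2008.
Nothing else in the chronology tolls or restarts the period.
The July 24, 2008 filing falls after the April 5, 2008 deadline; the claim is time-barred.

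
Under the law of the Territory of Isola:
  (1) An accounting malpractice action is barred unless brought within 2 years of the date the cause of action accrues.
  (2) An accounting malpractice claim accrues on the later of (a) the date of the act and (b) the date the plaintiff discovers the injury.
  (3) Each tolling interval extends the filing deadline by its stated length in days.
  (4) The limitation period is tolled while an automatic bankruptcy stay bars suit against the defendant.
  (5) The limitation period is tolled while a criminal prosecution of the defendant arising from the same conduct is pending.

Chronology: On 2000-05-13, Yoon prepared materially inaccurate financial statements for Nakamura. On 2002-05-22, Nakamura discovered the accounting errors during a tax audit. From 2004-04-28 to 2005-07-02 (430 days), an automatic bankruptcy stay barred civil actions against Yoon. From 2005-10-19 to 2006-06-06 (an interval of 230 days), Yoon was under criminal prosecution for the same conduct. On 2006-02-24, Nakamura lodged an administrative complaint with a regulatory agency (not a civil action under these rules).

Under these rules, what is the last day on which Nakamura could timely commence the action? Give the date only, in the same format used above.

2005-07-26

Because discovery on 2002-05-22 post-dates the 2000-05-13 act, accrual under the later-of rule falls on 2002-05-22.
2 years from 2002-05-22 is 2004-05-22.
The automatic bankruptcy stay from 2004-04-28 to 2005-07-02 tolled the period for 430 days, extending the deadline to 2005-07-26.
The pending criminal prosecution starting 2005-10-19 came too late — the period had run on 2005-07-26 — and so does not extend the deadline.
Nothing else in the chronology tolls or restarts the period.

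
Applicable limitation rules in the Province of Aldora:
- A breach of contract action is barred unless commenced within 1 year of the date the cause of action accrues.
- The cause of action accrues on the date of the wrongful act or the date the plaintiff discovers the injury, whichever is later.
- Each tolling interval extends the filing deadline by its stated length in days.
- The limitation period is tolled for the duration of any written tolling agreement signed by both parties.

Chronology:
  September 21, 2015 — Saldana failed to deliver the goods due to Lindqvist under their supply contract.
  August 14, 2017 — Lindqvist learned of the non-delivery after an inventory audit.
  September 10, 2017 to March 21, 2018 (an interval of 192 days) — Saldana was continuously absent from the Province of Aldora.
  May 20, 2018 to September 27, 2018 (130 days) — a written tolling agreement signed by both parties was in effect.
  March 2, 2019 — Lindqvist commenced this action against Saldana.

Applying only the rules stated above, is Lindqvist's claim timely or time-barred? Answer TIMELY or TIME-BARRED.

TIME-BARRED

Because discovery on August 14, 2017 post-dates the September 21, 2015 act, accrual under the later-of rule falls on August 14, 2017.
Adding the 1 year base period to August 14, 2017 gives a deadline of August 14, 2018, before any tolling.
The written tolling agreement from May 20, 2018 to September 27, 2018 tolled the period for 130 days, extending the deadline to December 22, 2018.
Although the defendant's absence ran from September 10, 2017 to March 21, 2018, the stated rules do not make that a tolling event, so it is disregarded.
Filing on March 2, 2019 missed the December 22, 2018 deadline — the action is time-barred.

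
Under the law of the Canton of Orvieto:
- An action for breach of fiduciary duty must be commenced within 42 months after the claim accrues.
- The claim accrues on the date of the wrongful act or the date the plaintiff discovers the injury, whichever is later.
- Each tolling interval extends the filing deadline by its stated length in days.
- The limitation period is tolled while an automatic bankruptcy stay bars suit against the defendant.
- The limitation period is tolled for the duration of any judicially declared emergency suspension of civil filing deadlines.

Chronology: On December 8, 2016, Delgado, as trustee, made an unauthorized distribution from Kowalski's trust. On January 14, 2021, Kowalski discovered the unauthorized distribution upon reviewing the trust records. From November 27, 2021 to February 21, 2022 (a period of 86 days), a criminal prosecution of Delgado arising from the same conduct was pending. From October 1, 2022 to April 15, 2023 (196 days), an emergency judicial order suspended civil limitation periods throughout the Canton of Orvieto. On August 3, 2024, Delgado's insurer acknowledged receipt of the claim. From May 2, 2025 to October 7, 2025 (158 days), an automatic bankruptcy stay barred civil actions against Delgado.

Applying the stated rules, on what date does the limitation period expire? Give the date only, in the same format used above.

Because discovery on January 14, 2021 post-dates the December 8, 2016 act, accrual under the later-of rule falls on January 14, 2021.
42 months from January 14, 2021 is July 14, 2024.
Because the emergency suspension of filing deadlines ran from October 1, 2022 to April 15, 2023, the deadline is extended by 196 days to January 26, 2025.
By the time the automatic bankruptcy stay began on May 2, 2025, the limitation period had already expired on January 26, 2025; that interval cannot revive it.
The pending criminal prosecution from November 27, 2021 to February 21, 2022 does not toll the period, because no stated rule makes a criminal prosecution a tolling event.
Nothing else in the chronology tolls or restarts the period.

January 26, 2025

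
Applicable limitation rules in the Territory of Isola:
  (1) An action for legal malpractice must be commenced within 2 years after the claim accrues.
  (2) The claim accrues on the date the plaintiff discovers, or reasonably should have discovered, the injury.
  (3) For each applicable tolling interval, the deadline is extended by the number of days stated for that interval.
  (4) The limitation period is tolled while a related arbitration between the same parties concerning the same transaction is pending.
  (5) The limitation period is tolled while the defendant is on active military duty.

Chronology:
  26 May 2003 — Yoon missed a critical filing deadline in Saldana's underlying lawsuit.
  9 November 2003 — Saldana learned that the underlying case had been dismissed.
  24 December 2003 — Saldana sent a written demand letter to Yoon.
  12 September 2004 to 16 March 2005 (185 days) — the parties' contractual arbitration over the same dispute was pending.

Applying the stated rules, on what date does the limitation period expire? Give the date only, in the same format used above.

13 May 2006

The claim did not accrue until Saldana discovered the injury on 9 November 2003; the 26 May 2003 act date does not start the clock under the stated rule.
2 years from 9 November 2003 is 9 November 2005.
Because the pending related arbitration ran from 12 September 2004 to 16 March 2005, the deadline is extended by 185 days to 13 May 2006.
Nothing else in the chronology tolls or restarts the period.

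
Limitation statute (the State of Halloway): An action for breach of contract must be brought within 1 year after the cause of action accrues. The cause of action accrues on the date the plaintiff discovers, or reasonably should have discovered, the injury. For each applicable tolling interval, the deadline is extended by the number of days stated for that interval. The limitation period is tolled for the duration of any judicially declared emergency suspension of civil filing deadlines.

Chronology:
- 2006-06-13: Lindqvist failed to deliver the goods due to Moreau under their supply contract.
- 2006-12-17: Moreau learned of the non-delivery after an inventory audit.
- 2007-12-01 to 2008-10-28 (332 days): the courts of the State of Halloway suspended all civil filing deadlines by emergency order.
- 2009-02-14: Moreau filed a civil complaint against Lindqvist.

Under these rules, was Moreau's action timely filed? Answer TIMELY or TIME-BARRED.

TIME-BARRED

Accrual is tied to discovery, so the period began on 2006-12-17 rather than on 2006-06-13 when the act occurred.
Adding the 1 year base period to 2006-12-17 gives a deadline of 2007-12-17, before any tolling.
The period was tolled for 332 days by the emergency suspension of filing deadlines (2007-12-01 to 2008-10-28), pushing the deadline to 2008-11-13.
The 2009-02-14 filing falls after the 2008-11-13 deadline; the claim is time-barred.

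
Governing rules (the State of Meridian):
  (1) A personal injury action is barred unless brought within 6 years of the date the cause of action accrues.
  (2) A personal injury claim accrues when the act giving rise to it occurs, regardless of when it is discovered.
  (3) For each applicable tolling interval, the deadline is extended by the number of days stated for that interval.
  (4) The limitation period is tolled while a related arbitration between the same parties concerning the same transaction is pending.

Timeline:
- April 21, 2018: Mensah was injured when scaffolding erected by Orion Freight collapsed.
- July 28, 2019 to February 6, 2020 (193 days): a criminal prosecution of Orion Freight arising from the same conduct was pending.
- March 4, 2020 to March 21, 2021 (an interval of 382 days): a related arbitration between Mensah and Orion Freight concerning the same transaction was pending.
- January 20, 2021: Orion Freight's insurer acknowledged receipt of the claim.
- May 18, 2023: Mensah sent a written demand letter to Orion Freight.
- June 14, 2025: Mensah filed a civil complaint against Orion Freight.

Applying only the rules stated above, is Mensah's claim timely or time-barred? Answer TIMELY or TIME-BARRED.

The limitation period began to run on April 21, 2018.
6 years from April 21, 2018 is April 21, 2024.
The pending related arbitration from March 4, 2020 to March 21, 2021 tolled the period for 382 days, extending the deadline to May 8, 2025.
No stated provision tolls the period for a criminal prosecution, so the interval from July 28, 2019 to February 6, 2020 has no effect on the deadline.
None of the other events listed affects the running of the period under the stated rules.
Mensah filed on June 14, 2025, after the May 8, 2025 deadline, so the action is time-barred.

TIME-BARRED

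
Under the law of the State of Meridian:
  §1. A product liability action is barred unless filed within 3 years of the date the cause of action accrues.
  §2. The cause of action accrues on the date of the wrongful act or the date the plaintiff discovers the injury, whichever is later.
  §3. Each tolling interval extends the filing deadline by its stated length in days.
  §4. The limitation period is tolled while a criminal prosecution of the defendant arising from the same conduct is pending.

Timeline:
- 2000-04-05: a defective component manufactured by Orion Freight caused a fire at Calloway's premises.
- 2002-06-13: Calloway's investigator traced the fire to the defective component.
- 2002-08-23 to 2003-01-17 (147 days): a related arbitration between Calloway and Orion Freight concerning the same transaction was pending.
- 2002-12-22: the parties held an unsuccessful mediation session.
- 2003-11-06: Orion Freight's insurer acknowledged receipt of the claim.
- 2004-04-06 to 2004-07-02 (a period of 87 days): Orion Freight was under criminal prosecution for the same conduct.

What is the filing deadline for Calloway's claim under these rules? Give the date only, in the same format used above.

2005-09-08

Because discovery on 2002-06-13 post-dates the 2000-04-05 act, accrual under the later-of rule falls on 2002-06-13.
3 years from 2002-06-13 is 2005-06-13.
The period was tolled for 87 days by the pending criminal prosecution (2004-04-06 to 2004-07-02), pushing the deadline to 2005-09-08.
Although a pending arbitration ran from 2002-08-23 to 2003-01-17, the stated rules do not make that a tolling event, so it is disregarded.
The other events in the timeline have no effect on the limitation period under the stated rules.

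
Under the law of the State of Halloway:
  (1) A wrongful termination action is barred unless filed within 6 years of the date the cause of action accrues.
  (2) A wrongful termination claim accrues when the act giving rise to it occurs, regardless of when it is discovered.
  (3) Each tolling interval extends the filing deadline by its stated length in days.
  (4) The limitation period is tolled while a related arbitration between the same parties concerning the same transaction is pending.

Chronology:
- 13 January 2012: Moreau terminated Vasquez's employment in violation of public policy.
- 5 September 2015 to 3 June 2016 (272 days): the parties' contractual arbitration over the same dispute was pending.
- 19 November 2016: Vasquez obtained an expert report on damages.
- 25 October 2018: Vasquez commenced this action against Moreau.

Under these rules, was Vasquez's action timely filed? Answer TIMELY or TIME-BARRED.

TIME-BARRED

The claim accrued on 13 January 2012, when the wrongful act occurred.
The untolled deadline — 6 years after 13 January 2012 — is 13 January 2018.
The period was tolled for 272 days by the pending related arbitration (5 September 2015 to 3 June 2016), pushing the deadline to 12 October 2018.
Nothing else in the chronology tolls or restarts the period.
Filing on 25 October 2018 missed the 12 October 2018 deadline — the action is time-barred.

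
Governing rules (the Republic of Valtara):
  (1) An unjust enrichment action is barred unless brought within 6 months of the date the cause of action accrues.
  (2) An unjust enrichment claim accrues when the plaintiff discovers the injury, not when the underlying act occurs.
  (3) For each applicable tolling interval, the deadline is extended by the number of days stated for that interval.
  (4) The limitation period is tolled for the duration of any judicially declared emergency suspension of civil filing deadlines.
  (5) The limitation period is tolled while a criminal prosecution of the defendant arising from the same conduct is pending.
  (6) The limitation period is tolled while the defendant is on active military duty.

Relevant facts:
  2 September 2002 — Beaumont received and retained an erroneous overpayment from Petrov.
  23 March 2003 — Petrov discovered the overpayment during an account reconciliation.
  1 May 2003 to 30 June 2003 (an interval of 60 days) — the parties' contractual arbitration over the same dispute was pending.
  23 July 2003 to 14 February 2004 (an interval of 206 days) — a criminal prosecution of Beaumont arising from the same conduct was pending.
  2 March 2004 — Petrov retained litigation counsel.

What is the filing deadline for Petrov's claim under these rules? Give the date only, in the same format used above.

The claim did not accrue until Petrov discovered the injury on 23 March 2003; the 2 September 2002 act date does not start the clock under the stated rule.
6 months from 23 March 2003 is 23 September 2003.
Because the pending criminal prosecution ran from 23 July 2003 to 14 February 2004, the deadline is extended by 206 days to 16 April 2004.
The pending related arbitration from 1 May 2003 to 30 June 2003 does not toll the period, because no stated rule makes a pending arbitration a tolling event.
Nothing else in the chronology tolls or restarts the period.

16 April 2004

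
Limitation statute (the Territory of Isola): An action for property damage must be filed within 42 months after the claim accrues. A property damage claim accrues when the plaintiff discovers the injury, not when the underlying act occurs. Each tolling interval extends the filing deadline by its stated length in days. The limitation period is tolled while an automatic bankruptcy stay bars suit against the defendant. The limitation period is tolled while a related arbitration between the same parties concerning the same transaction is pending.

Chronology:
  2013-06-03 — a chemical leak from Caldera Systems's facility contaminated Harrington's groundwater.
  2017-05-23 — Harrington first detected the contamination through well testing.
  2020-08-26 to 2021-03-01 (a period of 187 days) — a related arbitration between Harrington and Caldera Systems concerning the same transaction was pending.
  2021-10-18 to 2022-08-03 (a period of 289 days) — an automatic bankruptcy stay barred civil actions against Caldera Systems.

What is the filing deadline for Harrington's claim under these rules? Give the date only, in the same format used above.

2021-05-29

Under the discovery rule, the claim accrued on 2017-05-23, when Harrington discovered the injury — not on the 2013-06-03 date of the underlying act.
The untolled deadline — 42 months after 2017-05-23 — is 2020-11-23.
The pending related arbitration from 2020-08-26 to 2021-03-01 tolled the period for 187 days, extending the deadline to 2021-05-29.
The automatic bankruptcy stay starting 2021-10-18 came too late — the period had run on 2021-05-29 — and so does not extend the deadline.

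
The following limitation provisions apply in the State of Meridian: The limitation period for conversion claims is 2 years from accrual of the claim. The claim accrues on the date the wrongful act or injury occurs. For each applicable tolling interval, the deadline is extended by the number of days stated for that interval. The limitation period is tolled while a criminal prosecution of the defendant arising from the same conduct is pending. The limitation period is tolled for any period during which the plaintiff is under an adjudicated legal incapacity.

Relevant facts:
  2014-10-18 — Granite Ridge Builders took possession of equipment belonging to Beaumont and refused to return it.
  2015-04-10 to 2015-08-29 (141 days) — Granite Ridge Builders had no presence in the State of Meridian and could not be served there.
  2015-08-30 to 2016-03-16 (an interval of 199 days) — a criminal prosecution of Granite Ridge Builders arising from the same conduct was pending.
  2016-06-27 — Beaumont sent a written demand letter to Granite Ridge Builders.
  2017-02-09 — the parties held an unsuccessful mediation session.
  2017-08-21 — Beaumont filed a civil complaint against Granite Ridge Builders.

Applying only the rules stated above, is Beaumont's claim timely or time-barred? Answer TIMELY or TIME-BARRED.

The claim accrued on 2014-10-18, the date of the act.
The untolled deadline — 2 years after 2014-10-18 — is 2016-10-18.
Because the pending criminal prosecution ran from 2015-08-30 to 2016-03-16, the deadline is extended by 199 days to 2017-05-05.
The defendant's absence from the jurisdiction from 2015-04-10 to 2015-08-29 does not toll the period, because no stated rule makes the defendant's absence a tolling event.
Nothing else in the chronology tolls or restarts the period.
Beaumont filed on 2017-08-21, after the 2017-05-05 deadline, so the action is time-barred.

TIME-BARRED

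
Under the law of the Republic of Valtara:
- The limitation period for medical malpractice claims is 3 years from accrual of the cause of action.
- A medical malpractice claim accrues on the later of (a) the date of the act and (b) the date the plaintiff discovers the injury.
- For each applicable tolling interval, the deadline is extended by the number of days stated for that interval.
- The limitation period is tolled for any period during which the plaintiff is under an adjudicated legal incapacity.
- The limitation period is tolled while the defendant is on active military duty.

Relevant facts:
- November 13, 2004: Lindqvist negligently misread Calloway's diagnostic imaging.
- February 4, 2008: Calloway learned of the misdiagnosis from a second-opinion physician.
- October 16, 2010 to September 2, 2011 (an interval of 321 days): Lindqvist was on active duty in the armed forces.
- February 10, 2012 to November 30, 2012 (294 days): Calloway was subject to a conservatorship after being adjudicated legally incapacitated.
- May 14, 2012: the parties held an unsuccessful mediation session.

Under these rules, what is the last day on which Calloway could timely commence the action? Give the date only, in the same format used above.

December 22, 2011

Because discovery on February 4, 2008 post-dates the November 13, 2004 act, accrual under the later-of rule falls on February 4, 2008.
3 years from February 4, 2008 is February 4, 2011.
Because the defendant's active military service ran from October 16, 2010 to September 2, 2011, the deadline is extended by 321 days to December 22, 2011.
The plaintiff's legal incapacity from February 10, 2012 to November 30, 2012 began after the period had already run on December 22, 2011, so it has no tolling effect.
Nothing else in the chronology tolls or restarts the period.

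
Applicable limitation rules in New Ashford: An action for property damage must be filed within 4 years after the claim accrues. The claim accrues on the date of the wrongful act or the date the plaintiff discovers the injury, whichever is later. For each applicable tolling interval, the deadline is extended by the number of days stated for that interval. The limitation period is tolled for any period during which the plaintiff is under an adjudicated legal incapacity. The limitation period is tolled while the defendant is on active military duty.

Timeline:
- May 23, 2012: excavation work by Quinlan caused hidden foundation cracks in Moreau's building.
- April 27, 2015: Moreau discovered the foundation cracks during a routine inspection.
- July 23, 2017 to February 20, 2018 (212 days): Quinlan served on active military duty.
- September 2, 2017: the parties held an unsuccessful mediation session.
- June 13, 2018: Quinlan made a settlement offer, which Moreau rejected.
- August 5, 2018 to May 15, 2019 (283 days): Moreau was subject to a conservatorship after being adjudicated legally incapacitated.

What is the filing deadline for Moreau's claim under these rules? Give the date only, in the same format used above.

Taking the later of the act (May 23, 2012) and discovery (April 27, 2015), the claim accrued on April 27, 2015.
Adding the 4 years base period to April 27, 2015 gives a deadline of April 27, 2019, before any tolling.
The defendant's active military service from July 23, 2017 to February 20, 2018 tolled the period for 212 days, extending the deadline to November 25, 2019.
The plaintiff's legal incapacity from August 5, 2018 to May 15, 2019 tolled the period for 283 days, extending the deadline to September 3, 2020.
None of the other events listed affects the running of the period under the stated rules.

September 3, 2020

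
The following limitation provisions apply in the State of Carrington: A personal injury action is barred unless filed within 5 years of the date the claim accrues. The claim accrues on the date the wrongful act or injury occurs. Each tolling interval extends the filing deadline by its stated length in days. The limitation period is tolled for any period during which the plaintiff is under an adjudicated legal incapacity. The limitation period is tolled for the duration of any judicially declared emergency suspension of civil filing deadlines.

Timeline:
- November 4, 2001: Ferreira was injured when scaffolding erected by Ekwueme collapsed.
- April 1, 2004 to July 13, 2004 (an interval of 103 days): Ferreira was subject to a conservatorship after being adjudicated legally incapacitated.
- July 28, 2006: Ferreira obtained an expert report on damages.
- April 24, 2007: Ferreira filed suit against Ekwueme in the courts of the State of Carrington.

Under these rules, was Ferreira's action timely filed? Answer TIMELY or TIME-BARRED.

The limitation period began to run on November 4, 2001.
Adding the 5 years base period to November 4, 2001 gives a deadline of November 4, 2006, before any tolling.
Because the plaintiff's legal incapacity ran from April 1, 2004 to July 13, 2004, the deadline is extended by 103 days to February 15, 2007.
The other events in the timeline have no effect on the limitation period under the stated rules.
The April 24, 2007 filing falls after the February 15, 2007 deadline; the claim is time-barred.

TIME-BARRED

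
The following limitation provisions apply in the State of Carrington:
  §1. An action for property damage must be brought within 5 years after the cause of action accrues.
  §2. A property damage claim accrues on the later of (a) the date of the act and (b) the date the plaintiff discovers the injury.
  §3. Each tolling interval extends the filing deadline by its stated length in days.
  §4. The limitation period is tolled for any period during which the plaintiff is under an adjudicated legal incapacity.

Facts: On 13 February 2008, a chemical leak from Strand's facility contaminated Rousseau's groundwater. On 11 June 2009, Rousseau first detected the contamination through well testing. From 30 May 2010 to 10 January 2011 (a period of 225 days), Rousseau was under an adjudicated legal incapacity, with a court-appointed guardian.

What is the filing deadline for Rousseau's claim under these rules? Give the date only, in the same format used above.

22 January 2015

Taking the later of the act (13 February 2008) and discovery (11 June 2009), the claim accrued on 11 June 2009.
5 years from 11 June 2009 is 11 June 2014.
Because the plaintiff's legal incapacity ran from 30 May 2010 to 10 January 2011, the deadline is extended by 225 days to 22 January 2015.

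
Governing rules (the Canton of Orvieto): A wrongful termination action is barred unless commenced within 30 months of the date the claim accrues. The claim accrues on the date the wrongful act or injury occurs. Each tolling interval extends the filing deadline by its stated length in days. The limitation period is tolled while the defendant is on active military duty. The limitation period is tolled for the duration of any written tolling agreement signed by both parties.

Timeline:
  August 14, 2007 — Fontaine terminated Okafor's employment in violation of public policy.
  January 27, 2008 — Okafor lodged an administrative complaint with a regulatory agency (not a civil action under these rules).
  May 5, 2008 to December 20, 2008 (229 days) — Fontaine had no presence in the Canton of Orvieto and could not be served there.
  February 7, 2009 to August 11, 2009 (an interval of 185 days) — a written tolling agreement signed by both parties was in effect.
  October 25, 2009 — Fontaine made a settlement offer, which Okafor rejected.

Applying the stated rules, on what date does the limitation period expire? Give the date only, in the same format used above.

August 18, 2010

The claim accrued on August 14, 2007, the date of the act.
Adding the 30 months base period to August 14, 2007 gives a deadline of February 14, 2010, before any tolling.
Because the written tolling agreement ran from February 7, 2009 to August 11, 2009, the deadline is extended by 185 days to August 18, 2010.
The defendant's absence from the jurisdiction from May 5, 2008 to December 20, 2008 does not toll the period, because no stated rule makes the defendant's absence a tolling event.
Nothing else in the chronology tolls or restarts the period.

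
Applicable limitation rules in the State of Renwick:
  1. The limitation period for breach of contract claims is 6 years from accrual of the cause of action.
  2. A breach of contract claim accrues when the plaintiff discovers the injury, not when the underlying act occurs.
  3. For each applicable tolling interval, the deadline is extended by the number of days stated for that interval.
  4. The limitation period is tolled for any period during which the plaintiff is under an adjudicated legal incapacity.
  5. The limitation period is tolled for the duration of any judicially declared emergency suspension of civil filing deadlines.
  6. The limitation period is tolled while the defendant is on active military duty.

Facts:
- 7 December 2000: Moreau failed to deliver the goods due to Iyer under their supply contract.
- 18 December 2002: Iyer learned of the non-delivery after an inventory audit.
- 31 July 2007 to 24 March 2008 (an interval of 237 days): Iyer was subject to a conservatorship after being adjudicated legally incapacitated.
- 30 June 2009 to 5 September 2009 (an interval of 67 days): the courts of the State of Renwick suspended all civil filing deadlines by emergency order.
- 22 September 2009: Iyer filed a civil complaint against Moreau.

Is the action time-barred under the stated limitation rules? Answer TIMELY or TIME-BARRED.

Accrual is tied to discovery, so the period began on 18 December 2002 rather than on 7 December 2000 when the act occurred.
Adding the 6 years base period to 18 December 2002 gives a deadline of 18 December 2008, before any tolling.
The plaintiff's legal incapacity from 31 July 2007 to 24 March 2008 tolled the period for 237 days, extending the deadline to 12 August 2009.
Because the emergency suspension of filing deadlines ran from 30 June 2009 to 5 September 2009, the deadline is extended by 67 days to 18 October 2009.
Iyer filed on 22 September 2009, before the 18 October 2009 deadline, so the action is timely.

TIMELY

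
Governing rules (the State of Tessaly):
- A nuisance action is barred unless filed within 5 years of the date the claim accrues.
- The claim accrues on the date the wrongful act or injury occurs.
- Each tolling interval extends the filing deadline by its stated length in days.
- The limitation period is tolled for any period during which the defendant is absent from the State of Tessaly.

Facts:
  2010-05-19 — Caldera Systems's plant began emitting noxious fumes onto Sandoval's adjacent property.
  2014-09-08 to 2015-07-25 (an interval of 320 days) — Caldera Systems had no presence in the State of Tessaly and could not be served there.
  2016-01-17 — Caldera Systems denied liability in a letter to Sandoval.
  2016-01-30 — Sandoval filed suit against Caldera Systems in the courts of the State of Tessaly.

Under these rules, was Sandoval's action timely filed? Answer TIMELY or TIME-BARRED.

TIMELY

The limitation period began to run on 2010-05-19.
The untolled deadline — 5 years after 2010-05-19 — is 2015-05-19.
The period was tolled for 320 days by the defendant's absence from the jurisdiction (2014-09-08 to 2015-07-25), pushing the deadline to 2016-04-03.
None of the other events listed affects the running of the period under the stated rules.
Sandoval filed on 2016-01-30, before the 2016-04-03 deadline, so the action is timely.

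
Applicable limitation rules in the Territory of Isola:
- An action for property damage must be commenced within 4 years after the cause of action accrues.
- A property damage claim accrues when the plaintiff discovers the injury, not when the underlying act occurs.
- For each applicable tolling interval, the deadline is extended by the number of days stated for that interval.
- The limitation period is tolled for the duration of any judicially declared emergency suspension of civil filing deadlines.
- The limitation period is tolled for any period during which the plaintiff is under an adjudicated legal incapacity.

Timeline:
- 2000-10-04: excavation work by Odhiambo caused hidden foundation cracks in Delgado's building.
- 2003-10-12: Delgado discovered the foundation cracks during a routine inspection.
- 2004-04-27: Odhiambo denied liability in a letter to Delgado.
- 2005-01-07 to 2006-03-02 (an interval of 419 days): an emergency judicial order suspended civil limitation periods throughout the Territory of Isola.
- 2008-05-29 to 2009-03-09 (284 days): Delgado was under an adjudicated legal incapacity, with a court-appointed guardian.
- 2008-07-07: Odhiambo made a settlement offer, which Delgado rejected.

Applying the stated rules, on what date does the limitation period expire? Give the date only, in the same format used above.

The claim did not accrue until Delgado discovered the injury on 2003-10-12; the 2000-10-04 act date does not start the clock under the stated rule.
4 years from 2003-10-12 is 2007-10-12.
Because the emergency suspension of filing deadlines ran from 2005-01-07 to 2006-03-02, the deadline is extended by 419 days to 2008-12-04.
The plaintiff's legal incapacity from 2008-05-29 to 2009-03-09 tolled the period for 284 days, extending the deadline to 2009-09-14.
None of the other events listed affects the running of the period under the stated rules.

2009-09-14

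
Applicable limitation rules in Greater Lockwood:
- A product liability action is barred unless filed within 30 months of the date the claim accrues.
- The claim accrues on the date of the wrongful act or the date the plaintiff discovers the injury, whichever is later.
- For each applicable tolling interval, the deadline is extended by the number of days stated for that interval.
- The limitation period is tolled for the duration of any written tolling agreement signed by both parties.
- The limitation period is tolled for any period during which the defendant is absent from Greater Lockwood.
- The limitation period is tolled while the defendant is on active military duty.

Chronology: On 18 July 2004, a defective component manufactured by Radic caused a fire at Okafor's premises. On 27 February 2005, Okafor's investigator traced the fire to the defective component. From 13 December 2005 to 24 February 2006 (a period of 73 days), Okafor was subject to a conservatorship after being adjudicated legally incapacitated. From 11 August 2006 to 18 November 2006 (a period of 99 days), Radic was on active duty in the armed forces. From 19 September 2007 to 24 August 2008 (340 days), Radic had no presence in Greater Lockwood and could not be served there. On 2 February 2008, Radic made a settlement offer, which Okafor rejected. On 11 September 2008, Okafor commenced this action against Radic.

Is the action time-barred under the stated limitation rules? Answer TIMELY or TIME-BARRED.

Because discovery on 27 February 2005 post-dates the 18 July 2004 act, accrual under the later-of rule falls on 27 February 2005.
30 months from 27 February 2005 is 27 August 2007.
The period was tolled for 99 days by the defendant's active military service (11 August 2006 to 18 November 2006), pushing the deadline to 4 December 2007.
The defendant's absence from the jurisdiction from 19 September 2007 to 24 August 2008 tolled the period for 340 days, extending the deadline to 8 November 2008.
No stated provision tolls the period for the plaintiff's incapacity, so the interval from 13 December 2005 to 24 February 2006 has no effect on the deadline.
Nothing else in the chronology tolls or restarts the period.
Filing on 11 September 2008 beat the 8 November 2008 deadline — the action is timely.

TIMELY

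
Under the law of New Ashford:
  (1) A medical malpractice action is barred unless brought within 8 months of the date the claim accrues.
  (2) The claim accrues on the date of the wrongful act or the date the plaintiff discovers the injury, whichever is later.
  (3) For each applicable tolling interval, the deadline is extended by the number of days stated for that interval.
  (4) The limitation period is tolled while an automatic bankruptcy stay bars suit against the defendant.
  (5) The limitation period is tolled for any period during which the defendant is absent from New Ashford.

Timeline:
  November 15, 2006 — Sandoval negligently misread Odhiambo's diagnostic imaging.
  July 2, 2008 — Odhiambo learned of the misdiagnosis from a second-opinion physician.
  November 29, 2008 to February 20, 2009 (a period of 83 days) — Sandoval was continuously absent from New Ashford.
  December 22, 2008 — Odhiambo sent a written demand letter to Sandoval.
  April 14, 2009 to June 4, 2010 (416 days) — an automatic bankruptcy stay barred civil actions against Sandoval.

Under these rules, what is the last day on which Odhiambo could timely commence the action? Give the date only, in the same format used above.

July 14, 2010

Taking the later of the act (November 15, 2006) and discovery (July 2, 2008), the claim accrued on July 2, 2008.
Adding the 8 months base period to July 2, 2008 gives a deadline of March 2, 2009, before any tolling.
Because the defendant's absence from the jurisdiction ran from November 29, 2008 to February 20, 2009, the deadline is extended by 83 days to May 24, 2009.
The automatic bankruptcy stay from April 14, 2009 to June 4, 2010 tolled the period for 416 days, extending the deadline to July 14, 2010.
None of the other events listed affects the running of the period under the stated rules.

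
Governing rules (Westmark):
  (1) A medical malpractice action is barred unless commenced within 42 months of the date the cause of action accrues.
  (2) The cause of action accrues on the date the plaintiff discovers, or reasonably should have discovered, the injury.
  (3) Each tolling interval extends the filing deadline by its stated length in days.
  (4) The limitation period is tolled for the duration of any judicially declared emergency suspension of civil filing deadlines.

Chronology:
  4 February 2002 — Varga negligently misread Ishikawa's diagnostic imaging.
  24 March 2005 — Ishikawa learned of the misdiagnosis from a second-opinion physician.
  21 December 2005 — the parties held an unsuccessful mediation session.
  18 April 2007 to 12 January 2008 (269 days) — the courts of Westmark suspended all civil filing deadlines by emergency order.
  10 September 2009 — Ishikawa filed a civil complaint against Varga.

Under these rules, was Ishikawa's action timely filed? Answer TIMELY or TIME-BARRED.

Accrual is tied to discovery, so the period began on 24 March 2005 rather than on 4 February 2002 when the act occurred.
The untolled deadline — 42 months after 24 March 2005 — is 24 September 2008.
The period was tolled for 269 days by the emergency suspension of filing deadlines (18 April 2007 to 12 January 2008), pushing the deadline to 20 June 2009.
The other events in the timeline have no effect on the limitation period under the stated rules.
The 10 September 2009 filing falls after the 20 June 2009 deadline; the claim is time-barred.

TIME-BARRED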